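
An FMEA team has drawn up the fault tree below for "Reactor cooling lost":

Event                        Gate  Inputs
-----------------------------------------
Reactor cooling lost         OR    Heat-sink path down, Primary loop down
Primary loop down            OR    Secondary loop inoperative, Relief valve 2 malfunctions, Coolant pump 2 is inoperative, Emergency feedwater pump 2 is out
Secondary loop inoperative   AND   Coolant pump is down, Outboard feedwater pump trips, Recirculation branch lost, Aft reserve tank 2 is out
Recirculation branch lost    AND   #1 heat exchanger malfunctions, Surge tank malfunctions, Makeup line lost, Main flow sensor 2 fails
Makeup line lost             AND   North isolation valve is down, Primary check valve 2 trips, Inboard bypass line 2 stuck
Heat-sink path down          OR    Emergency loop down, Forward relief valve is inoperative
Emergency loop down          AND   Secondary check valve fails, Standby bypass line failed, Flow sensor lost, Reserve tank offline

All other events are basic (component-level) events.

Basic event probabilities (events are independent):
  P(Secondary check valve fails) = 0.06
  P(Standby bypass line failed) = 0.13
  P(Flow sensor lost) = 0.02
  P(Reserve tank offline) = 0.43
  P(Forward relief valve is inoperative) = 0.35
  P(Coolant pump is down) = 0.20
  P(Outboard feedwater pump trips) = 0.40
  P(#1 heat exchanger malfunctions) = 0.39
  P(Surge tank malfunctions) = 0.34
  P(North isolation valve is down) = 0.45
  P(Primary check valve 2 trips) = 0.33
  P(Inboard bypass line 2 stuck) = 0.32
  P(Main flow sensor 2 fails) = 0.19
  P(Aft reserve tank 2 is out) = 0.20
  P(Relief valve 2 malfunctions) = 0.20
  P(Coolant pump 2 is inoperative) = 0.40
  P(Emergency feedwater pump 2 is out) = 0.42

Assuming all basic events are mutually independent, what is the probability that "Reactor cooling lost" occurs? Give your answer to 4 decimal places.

P(Emergency loop down) [AND] = 0.06 × 0.13 × 0.02 × 0.43 = 0.000067
P(Heat-sink path down) [OR] = 1 − (1−0.000067) × (1−0.35) = 0.350044
P(Makeup line lost) [AND] = 0.45 × 0.33 × 0.32 = 0.047520
P(Recirculation branch lost) [AND] = 0.39 × 0.34 × 0.047520 × 0.19 = 0.001197
P(Secondary loop inoperative) [AND] = 0.20 × 0.40 × 0.001197 × 0.20 = 0.000019
P(Primary loop down) [OR] = 1 − (1−0.000019) × (1−0.20) × (1−0.40) × (1−0.42) = 0.721605
P(Reactor cooling lost) [OR] = 1 − (1−0.350044) × (1−0.721605) = 0.819055
Rounded to 4 decimal places: P(Reactor cooling lost) ≈ 0.8191.

0.8191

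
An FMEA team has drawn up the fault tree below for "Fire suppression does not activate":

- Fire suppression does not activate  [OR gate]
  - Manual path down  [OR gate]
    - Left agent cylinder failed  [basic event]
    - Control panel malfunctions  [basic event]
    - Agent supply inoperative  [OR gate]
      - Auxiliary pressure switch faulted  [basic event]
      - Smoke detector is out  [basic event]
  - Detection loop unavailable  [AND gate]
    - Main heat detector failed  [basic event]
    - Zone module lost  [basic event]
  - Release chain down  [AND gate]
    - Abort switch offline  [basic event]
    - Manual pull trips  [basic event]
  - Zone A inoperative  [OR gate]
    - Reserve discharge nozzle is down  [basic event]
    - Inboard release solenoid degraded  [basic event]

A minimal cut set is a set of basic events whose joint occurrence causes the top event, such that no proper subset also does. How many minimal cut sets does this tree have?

8

Agent supply inoperative [OR]: union of children's cut sets → 2 cut set(s).
Manual path down [OR]: union of children's cut sets → 4 cut set(s).
Detection loop unavailable [AND]: one cut set from each child combined → 1 × 1 = 1 cut set(s).
Release chain down [AND]: one cut set from each child combined → 1 × 1 = 1 cut set(s).
Zone A inoperative [OR]: union of children's cut sets → 2 cut set(s).
Fire suppression does not activate [OR]: union of children's cut sets → 8 cut set(s).
Minimal cut sets: {Left agent cylinder failed}; {Control panel malfunctions}; {Auxiliary pressure switch faulted}; {Smoke detector is out}; {Main heat detector failed, Zone module lost}; {Abort switch offline, Manual pull trips}; {Reserve discharge nozzle is down}; {Inboard release solenoid degraded}.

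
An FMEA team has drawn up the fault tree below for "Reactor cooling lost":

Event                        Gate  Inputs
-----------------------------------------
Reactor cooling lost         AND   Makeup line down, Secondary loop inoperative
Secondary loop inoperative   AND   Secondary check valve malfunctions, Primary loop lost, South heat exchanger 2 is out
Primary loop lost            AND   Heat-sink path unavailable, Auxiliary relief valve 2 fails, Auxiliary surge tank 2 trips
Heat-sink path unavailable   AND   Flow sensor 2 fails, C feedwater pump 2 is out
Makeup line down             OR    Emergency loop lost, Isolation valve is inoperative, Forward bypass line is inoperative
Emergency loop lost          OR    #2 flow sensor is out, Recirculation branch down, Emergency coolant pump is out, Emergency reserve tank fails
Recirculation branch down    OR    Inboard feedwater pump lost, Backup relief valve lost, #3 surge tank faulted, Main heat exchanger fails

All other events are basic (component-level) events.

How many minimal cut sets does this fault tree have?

9

Recirculation branch down [OR]: union of children's cut sets → 4 cut set(s).
Emergency loop lost [OR]: union of children's cut sets → 7 cut set(s).
Makeup line down [OR]: union of children's cut sets → 9 cut set(s).
Heat-sink path unavailable [AND]: one cut set from each child combined → 1 × 1 = 1 cut set(s).
Primary loop lost [AND]: one cut set from each child combined → 1 × 1 × 1 = 1 cut set(s).
Secondary loop inoperative [AND]: one cut set from each child combined → 1 × 1 × 1 = 1 cut set(s).
Reactor cooling lost [AND]: one cut set from each child combined → 9 × 1 = 9 cut set(s).
Minimal cut sets: {#2 flow sensor is out, Auxiliary relief valve 2 fails, Auxiliary surge tank 2 trips, C feedwater pump 2 is out, Flow sensor 2 fails, Secondary check valve malfunctions, South heat exchanger 2 is out}; {Auxiliary relief valve 2 fails, Auxiliary surge tank 2 trips, C feedwater pump 2 is out, Flow sensor 2 fails, Inboard feedwater pump lost, Secondary check valve malfunctions, South heat exchanger 2 is out}; {Auxiliary relief valve 2 fails, Auxiliary surge tank 2 trips, Backup relief valve lost, C feedwater pump 2 is out, Flow sensor 2 fails, Secondary check valve malfunctions, South heat exchanger 2 is out}; {#3 surge tank faulted, Auxiliary relief valve 2 fails, Auxiliary surge tank 2 trips, C feedwater pump 2 is out, Flow sensor 2 fails, Secondary check valve malfunctions, South heat exchanger 2 is out}; {Auxiliary relief valve 2 fails, Auxiliary surge tank 2 trips, C feedwater pump 2 is out, Flow sensor 2 fails, Main heat exchanger fails, Secondary check valve malfunctions, South heat exchanger 2 is out}; {Auxiliary relief valve 2 fails, Auxiliary surge tank 2 trips, C feedwater pump 2 is out, Emergency coolant pump is out, Flow sensor 2 fails, Secondary check valve malfunctions, South heat exchanger 2 is out}; {Auxiliary relief valve 2 fails, Auxiliary surge tank 2 trips, C feedwater pump 2 is out, Emergency reserve tank fails, Flow sensor 2 fails, Secondary check valve malfunctions, South heat exchanger 2 is out}; {Auxiliary relief valve 2 fails, Auxiliary surge tank 2 trips, C feedwater pump 2 is out, Flow sensor 2 fails, Isolation valve is inoperative, Secondary check valve malfunctions, South heat exchanger 2 is out}; {Auxiliary relief valve 2 fails, Auxiliary surge tank 2 trips, C feedwater pump 2 is out, Flow sensor 2 fails, Forward bypass line is inoperative, Secondary check valve malfunctions, South heat exchanger 2 is out}.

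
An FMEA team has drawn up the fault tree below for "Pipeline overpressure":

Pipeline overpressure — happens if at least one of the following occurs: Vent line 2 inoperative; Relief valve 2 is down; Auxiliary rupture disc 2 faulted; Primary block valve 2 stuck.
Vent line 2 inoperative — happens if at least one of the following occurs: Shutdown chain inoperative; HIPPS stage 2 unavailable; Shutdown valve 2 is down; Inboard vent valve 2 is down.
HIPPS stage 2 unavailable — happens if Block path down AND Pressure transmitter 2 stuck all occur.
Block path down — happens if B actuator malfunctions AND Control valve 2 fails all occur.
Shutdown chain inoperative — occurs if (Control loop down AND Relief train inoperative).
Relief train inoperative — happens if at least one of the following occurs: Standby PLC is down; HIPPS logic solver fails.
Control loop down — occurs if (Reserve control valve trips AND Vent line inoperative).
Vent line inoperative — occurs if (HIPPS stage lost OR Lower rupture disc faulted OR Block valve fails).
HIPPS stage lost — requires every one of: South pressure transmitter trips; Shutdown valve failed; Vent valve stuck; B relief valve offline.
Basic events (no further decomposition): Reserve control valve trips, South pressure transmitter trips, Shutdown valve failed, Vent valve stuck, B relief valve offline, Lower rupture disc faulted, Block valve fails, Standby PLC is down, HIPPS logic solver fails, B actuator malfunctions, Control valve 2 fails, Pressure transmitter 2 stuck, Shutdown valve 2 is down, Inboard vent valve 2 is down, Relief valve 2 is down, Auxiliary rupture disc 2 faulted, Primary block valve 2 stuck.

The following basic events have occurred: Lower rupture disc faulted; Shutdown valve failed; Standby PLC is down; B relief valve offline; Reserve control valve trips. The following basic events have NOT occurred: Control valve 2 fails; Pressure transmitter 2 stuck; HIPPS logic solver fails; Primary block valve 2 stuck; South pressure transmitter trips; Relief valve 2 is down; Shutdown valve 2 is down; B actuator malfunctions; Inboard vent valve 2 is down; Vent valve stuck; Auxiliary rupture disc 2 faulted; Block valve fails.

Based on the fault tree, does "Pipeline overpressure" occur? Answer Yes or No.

HIPPS stage lost [AND]: South pressure transmitter trips=not, Shutdown valve failed=occurs, Vent valve stuck=not, B relief valve offline=occurs → not all inputs occur → does not occur.
Vent line inoperative [OR]: HIPPS stage lost=not, Lower rupture disc faulted=occurs, Block valve fails=not → at least one input occurs → occurs.
Control loop down [AND]: Reserve control valve trips=occurs, Vent line inoperative=occurs → all inputs occur → occurs.
Relief train inoperative [OR]: Standby PLC is down=occurs, HIPPS logic solver fails=not → at least one input occurs → occurs.
Shutdown chain inoperative [AND]: Control loop down=occurs, Relief train inoperative=occurs → all inputs occur → occurs.
Block path down [AND]: B actuator malfunctions=not, Control valve 2 fails=not → not all inputs occur → does not occur.
HIPPS stage 2 unavailable [AND]: Block path down=not, Pressure transmitter 2 stuck=not → not all inputs occur → does not occur.
Vent line 2 inoperative [OR]: Shutdown chain inoperative=occurs, HIPPS stage 2 unavailable=not, Shutdown valve 2 is down=not, Inboard vent valve 2 is down=not → at least one input occurs → occurs.
Pipeline overpressure [OR]: Vent line 2 inoperative=occurs, Relief valve 2 is down=not, Auxiliary rupture disc 2 faulted=not, Primary block valve 2 stuck=not → at least one input occurs → occurs.

Yes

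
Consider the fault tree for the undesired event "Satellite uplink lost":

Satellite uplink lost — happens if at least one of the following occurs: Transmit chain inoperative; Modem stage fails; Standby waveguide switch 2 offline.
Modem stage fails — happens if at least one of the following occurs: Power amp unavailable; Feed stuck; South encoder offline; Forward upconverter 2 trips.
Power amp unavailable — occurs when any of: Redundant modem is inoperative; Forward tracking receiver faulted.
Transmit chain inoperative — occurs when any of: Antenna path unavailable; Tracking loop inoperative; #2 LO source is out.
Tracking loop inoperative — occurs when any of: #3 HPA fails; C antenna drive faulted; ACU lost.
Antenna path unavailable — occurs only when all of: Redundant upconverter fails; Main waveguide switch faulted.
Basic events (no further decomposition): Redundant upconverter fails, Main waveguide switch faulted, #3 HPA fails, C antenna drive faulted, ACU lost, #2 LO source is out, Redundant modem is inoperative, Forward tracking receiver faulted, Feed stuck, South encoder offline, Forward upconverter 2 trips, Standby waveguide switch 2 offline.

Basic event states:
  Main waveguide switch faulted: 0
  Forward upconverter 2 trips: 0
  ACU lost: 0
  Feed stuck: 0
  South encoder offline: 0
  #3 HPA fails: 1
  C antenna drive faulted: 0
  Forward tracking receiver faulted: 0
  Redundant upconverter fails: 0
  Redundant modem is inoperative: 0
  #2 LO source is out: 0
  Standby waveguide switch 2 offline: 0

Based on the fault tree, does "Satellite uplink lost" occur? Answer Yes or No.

Antenna path unavailable [AND]: Redundant upconverter fails=not, Main waveguide switch faulted=not → not all inputs occur → does not occur.
Tracking loop inoperative [OR]: #3 HPA fails=occurs, C antenna drive faulted=not, ACU lost=not → at least one input occurs → occurs.
Transmit chain inoperative [OR]: Antenna path unavailable=not, Tracking loop inoperative=occurs, #2 LO source is out=not → at least one input occurs → occurs.
Power amp unavailable [OR]: Redundant modem is inoperative=not, Forward tracking receiver faulted=not → no input occurs → does not occur.
Modem stage fails [OR]: Power amp unavailable=not, Feed stuck=not, South encoder offline=not, Forward upconverter 2 trips=not → no input occurs → does not occur.
Satellite uplink lost [OR]: Transmit chain inoperative=occurs, Modem stage fails=not, Standby waveguide switch 2 offline=not → at least one input occurs → occurs.

Yes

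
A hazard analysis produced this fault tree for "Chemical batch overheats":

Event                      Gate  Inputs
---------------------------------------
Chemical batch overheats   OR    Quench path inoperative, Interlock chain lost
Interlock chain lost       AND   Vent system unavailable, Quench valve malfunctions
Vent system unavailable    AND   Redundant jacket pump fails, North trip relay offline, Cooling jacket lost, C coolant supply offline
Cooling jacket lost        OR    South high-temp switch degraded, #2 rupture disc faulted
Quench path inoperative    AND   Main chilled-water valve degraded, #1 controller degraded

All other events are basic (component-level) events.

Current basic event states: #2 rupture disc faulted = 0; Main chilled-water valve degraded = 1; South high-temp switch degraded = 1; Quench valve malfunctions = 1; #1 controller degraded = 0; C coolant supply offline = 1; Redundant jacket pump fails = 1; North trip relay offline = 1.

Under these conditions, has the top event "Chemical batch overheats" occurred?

Quench path inoperative [AND]: Main chilled-water valve degraded=occurs, #1 controller degraded=not → not all inputs occur → does not occur.
Cooling jacket lost [OR]: South high-temp switch degraded=occurs, #2 rupture disc faulted=not → at least one input occurs → occurs.
Vent system unavailable [AND]: Redundant jacket pump fails=occurs, North trip relay offline=occurs, Cooling jacket lost=occurs, C coolant supply offline=occurs → all inputs occur → occurs.
Interlock chain lost [AND]: Vent system unavailable=occurs, Quench valve malfunctions=occurs → all inputs occur → occurs.
Chemical batch overheats [OR]: Quench path inoperative=not, Interlock chain lost=occurs → at least one input occurs → occurs.

Yes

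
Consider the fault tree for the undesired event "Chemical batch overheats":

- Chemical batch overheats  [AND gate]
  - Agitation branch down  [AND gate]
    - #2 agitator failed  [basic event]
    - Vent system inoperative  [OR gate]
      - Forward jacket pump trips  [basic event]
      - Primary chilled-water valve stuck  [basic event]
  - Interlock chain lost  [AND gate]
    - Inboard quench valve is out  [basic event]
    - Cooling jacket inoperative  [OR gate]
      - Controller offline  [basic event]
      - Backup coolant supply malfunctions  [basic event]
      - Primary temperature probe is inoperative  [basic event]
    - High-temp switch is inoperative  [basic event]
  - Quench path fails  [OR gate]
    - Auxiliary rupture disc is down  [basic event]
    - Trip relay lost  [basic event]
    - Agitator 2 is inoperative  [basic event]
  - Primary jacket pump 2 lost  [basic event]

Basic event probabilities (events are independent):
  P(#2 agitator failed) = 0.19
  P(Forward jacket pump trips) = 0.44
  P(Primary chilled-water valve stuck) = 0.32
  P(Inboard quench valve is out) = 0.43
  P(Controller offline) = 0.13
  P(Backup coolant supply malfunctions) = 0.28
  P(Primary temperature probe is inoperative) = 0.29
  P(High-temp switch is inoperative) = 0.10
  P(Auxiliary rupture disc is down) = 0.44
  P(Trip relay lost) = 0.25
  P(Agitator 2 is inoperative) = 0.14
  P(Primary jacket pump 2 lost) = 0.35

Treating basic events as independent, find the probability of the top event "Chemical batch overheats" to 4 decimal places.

0.0006

P(Vent system inoperative) [OR] = 1 − (1−0.44) × (1−0.32) = 0.619200
P(Agitation branch down) [AND] = 0.19 × 0.619200 = 0.117648
P(Cooling jacket inoperative) [OR] = 1 − (1−0.13) × (1−0.28) × (1−0.29) = 0.555256
P(Interlock chain lost) [AND] = 0.43 × 0.555256 × 0.10 = 0.023876
P(Quench path fails) [OR] = 1 − (1−0.44) × (1−0.25) × (1−0.14) = 0.638800
P(Chemical batch overheats) [AND] = 0.117648 × 0.023876 × 0.638800 × 0.35 = 0.000628
Rounded to 4 decimal places: P(Chemical batch overheats) ≈ 0.0006.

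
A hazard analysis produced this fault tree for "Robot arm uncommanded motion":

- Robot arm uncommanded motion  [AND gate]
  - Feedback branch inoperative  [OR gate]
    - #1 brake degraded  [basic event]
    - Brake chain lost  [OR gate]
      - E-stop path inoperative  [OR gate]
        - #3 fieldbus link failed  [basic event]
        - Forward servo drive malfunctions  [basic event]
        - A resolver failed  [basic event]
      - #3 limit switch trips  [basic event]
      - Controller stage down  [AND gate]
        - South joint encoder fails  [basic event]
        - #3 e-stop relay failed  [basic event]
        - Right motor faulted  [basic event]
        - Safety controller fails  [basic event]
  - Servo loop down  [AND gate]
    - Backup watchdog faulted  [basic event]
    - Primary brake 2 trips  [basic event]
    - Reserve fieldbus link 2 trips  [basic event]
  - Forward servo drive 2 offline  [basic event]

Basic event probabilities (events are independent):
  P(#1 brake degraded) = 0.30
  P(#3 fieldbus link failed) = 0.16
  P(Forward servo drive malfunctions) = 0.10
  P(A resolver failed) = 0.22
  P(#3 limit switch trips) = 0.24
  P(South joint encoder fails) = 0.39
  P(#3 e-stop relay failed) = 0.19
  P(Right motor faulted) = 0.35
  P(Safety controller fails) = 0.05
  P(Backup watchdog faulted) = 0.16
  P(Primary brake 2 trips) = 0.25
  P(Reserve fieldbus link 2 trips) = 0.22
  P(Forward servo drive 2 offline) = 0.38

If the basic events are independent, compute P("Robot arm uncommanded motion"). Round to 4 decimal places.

0.0023

P(E-stop path inoperative) [OR] = 1 − (1−0.16) × (1−0.10) × (1−0.22) = 0.410320
P(Controller stage down) [AND] = 0.39 × 0.19 × 0.35 × 0.05 = 0.001297
P(Brake chain lost) [OR] = 1 − (1−0.410320) × (1−0.24) × (1−0.001297) = 0.552424
P(Feedback branch inoperative) [OR] = 1 − (1−0.30) × (1−0.552424) = 0.686697
P(Servo loop down) [AND] = 0.16 × 0.25 × 0.22 = 0.008800
P(Robot arm uncommanded motion) [AND] = 0.686697 × 0.008800 × 0.38 = 0.002296
Rounded to 4 decimal places: P(Robot arm uncommanded motion) ≈ 0.0023.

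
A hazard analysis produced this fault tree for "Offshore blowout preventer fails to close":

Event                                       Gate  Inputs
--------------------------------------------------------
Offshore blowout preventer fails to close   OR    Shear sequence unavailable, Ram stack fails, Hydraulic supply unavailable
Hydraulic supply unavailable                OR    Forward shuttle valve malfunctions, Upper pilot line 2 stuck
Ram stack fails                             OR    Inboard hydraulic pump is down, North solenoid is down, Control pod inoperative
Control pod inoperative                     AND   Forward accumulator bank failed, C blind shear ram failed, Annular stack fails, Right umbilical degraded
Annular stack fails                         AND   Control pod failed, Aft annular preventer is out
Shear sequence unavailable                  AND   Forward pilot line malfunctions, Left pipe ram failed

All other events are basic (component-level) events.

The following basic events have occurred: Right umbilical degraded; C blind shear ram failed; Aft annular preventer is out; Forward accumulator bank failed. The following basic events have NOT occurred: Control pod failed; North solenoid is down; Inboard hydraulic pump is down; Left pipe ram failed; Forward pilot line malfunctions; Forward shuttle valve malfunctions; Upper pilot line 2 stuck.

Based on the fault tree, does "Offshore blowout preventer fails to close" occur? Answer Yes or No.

Shear sequence unavailable [AND]: Forward pilot line malfunctions=not, Left pipe ram failed=not → not all inputs occur → does not occur.
Annular stack fails [AND]: Control pod failed=not, Aft annular preventer is out=occurs → not all inputs occur → does not occur.
Control pod inoperative [AND]: Forward accumulator bank failed=occurs, C blind shear ram failed=occurs, Annular stack fails=not, Right umbilical degraded=occurs → not all inputs occur → does not occur.
Ram stack fails [OR]: Inboard hydraulic pump is down=not, North solenoid is down=not, Control pod inoperative=not → no input occurs → does not occur.
Hydraulic supply unavailable [OR]: Forward shuttle valve malfunctions=not, Upper pilot line 2 stuck=not → no input occurs → does not occur.
Offshore blowout preventer fails to close [OR]: Shear sequence unavailable=not, Ram stack fails=not, Hydraulic supply unavailable=not → no input occurs → does not occur.

No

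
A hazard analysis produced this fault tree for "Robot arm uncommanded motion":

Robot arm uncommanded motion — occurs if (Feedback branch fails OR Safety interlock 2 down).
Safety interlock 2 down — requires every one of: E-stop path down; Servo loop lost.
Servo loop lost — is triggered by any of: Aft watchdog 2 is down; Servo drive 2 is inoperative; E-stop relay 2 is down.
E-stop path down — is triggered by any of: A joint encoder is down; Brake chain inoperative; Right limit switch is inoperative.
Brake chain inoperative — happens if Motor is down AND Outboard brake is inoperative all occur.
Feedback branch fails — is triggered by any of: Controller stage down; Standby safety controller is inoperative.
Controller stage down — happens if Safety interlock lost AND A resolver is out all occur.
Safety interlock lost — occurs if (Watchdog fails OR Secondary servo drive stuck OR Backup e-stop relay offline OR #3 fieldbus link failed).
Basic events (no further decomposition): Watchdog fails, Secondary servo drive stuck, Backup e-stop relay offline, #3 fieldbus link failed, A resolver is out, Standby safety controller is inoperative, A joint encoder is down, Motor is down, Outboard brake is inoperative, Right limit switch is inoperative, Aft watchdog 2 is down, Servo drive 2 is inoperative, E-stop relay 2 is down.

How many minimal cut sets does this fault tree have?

Safety interlock lost [OR]: union of children's cut sets → 4 cut set(s).
Controller stage down [AND]: one cut set from each child combined → 4 × 1 = 4 cut set(s).
Feedback branch fails [OR]: union of children's cut sets → 5 cut set(s).
Brake chain inoperative [AND]: one cut set from each child combined → 1 × 1 = 1 cut set(s).
E-stop path down [OR]: union of children's cut sets → 3 cut set(s).
Servo loop lost [OR]: union of children's cut sets → 3 cut set(s).
Safety interlock 2 down [AND]: one cut set from each child combined → 3 × 3 = 9 cut set(s).
Robot arm uncommanded motion [OR]: union of children's cut sets → 14 cut set(s).

14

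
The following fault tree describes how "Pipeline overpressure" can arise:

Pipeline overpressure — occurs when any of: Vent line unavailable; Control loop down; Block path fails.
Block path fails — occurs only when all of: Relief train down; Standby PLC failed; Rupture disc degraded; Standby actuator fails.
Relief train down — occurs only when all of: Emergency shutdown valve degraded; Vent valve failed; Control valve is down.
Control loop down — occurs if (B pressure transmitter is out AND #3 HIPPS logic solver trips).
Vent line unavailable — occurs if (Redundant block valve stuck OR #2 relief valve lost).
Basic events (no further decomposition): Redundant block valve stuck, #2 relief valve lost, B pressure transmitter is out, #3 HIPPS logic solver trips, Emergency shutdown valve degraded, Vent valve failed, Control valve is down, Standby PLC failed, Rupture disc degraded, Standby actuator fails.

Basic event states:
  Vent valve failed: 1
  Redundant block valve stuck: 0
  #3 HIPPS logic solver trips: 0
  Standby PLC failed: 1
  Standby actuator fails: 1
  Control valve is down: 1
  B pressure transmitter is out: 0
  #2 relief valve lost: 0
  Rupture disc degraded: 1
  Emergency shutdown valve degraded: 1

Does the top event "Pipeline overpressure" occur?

Yes

Vent line unavailable [OR]: Redundant block valve stuck=not, #2 relief valve lost=not → no input occurs → does not occur.
Control loop down [AND]: B pressure transmitter is out=not, #3 HIPPS logic solver trips=not → not all inputs occur → does not occur.
Relief train down [AND]: Emergency shutdown valve degraded=occurs, Vent valve failed=occurs, Control valve is down=occurs → all inputs occur → occurs.
Block path fails [AND]: Relief train down=occurs, Standby PLC failed=occurs, Rupture disc degraded=occurs, Standby actuator fails=occurs → all inputs occur → occurs.
Pipeline overpressure [OR]: Vent line unavailable=not, Control loop down=not, Block path fails=occurs → at least one input occurs → occurs.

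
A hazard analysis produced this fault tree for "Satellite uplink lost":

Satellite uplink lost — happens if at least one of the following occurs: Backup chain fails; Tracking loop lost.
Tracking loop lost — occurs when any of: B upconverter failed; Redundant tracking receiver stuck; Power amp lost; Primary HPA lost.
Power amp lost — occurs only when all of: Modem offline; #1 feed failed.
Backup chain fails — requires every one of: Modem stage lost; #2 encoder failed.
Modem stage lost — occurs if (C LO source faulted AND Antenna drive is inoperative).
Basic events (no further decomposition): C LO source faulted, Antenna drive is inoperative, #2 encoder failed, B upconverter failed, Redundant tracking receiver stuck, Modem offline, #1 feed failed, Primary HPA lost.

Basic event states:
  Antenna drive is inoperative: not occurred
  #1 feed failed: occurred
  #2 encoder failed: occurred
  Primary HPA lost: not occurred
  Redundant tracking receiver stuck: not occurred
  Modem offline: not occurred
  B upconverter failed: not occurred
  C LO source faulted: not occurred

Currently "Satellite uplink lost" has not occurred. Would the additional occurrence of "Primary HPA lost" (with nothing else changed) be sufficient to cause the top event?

Yes

Counterfactual: set "Primary HPA lost" to occurred.
Modem stage lost [AND]: C LO source faulted=not, Antenna drive is inoperative=not → not all inputs occur → does not occur.
Backup chain fails [AND]: Modem stage lost=not, #2 encoder failed=occurs → not all inputs occur → does not occur.
Power amp lost [AND]: Modem offline=not, #1 feed failed=occurs → not all inputs occur → does not occur.
Tracking loop lost [OR]: B upconverter failed=not, Redundant tracking receiver stuck=not, Power amp lost=not, Primary HPA lost=occurs → at least one input occurs → occurs.
Satellite uplink lost [OR]: Backup chain fails=not, Tracking loop lost=occurs → at least one input occurs → occurs.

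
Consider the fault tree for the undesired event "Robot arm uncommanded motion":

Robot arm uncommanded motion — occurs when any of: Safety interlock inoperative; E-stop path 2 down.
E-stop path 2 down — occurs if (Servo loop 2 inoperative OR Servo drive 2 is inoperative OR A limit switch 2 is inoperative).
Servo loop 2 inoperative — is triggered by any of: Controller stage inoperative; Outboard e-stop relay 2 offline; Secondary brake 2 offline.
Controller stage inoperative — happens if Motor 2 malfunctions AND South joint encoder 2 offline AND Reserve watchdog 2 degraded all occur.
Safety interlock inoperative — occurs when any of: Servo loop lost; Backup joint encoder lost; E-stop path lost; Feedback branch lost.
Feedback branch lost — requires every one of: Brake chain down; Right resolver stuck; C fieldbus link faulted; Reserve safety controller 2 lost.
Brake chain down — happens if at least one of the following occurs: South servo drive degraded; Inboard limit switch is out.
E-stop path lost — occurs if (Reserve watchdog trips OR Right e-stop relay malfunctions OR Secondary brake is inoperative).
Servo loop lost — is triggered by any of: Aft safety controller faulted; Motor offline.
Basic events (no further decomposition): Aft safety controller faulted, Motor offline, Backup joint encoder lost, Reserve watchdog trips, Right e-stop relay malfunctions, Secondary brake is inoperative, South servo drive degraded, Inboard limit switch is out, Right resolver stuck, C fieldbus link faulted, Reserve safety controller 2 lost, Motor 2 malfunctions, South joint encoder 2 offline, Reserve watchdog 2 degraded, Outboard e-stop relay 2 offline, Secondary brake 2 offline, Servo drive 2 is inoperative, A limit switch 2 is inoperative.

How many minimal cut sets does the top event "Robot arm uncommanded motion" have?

13

Servo loop lost [OR]: union of children's cut sets → 2 cut set(s).
E-stop path lost [OR]: union of children's cut sets → 3 cut set(s).
Brake chain down [OR]: union of children's cut sets → 2 cut set(s).
Feedback branch lost [AND]: one cut set from each child combined → 2 × 1 × 1 × 1 = 2 cut set(s).
Safety interlock inoperative [OR]: union of children's cut sets → 8 cut set(s).
Controller stage inoperative [AND]: one cut set from each child combined → 1 × 1 × 1 = 1 cut set(s).
Servo loop 2 inoperative [OR]: union of children's cut sets → 3 cut set(s).
E-stop path 2 down [OR]: union of children's cut sets → 5 cut set(s).
Robot arm uncommanded motion [OR]: union of children's cut sets → 13 cut set(s).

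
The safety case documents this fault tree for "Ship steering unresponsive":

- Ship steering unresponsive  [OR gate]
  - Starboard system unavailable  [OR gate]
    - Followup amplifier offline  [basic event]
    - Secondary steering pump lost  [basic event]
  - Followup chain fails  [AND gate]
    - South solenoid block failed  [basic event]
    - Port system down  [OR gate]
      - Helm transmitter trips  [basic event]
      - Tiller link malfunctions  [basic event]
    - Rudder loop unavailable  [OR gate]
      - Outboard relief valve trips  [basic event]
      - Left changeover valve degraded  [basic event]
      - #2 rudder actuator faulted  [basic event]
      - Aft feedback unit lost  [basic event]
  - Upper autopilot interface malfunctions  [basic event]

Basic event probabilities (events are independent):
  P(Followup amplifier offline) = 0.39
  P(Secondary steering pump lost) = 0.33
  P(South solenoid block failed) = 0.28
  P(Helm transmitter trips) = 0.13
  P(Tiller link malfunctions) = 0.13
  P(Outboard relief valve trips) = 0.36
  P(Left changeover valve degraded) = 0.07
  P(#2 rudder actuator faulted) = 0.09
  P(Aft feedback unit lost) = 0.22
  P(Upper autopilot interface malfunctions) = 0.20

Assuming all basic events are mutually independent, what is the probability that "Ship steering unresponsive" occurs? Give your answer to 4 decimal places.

P(Starboard system unavailable) [OR] = 1 − (1−0.39) × (1−0.33) = 0.591300
P(Port system down) [OR] = 1 − (1−0.13) × (1−0.13) = 0.243100
P(Rudder loop unavailable) [OR] = 1 − (1−0.36) × (1−0.07) × (1−0.09) × (1−0.22) = 0.577527
P(Followup chain fails) [AND] = 0.28 × 0.243100 × 0.577527 = 0.039311
P(Ship steering unresponsive) [OR] = 1 − (1−0.591300) × (1−0.039311) × (1−0.20) = 0.685893
Rounded to 4 decimal places: P(Ship steering unresponsive) ≈ 0.6859.

0.6859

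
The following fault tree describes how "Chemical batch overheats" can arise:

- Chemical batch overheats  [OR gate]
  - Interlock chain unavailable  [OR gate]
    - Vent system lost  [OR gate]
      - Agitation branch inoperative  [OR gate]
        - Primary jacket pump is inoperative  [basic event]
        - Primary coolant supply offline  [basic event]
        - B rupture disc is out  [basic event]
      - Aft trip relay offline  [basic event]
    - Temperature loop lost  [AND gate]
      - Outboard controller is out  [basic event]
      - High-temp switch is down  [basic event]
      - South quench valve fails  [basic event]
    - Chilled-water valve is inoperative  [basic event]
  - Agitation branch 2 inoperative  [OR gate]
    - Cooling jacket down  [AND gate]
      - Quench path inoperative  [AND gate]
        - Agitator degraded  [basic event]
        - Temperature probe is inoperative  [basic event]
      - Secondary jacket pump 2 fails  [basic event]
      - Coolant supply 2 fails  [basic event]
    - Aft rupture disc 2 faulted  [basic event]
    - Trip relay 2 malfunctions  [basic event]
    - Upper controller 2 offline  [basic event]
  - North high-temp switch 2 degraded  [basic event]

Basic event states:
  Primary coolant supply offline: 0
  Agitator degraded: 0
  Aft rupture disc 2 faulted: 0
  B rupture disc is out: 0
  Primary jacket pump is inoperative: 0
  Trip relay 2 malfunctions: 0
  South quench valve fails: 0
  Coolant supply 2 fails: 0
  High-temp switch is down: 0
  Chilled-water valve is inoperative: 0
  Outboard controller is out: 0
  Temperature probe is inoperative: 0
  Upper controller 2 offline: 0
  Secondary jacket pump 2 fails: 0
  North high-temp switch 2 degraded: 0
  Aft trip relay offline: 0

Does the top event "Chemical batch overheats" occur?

No

Agitation branch inoperative [OR]: Primary jacket pump is inoperative=not, Primary coolant supply offline=not, B rupture disc is out=not → no input occurs → does not occur.
Vent system lost [OR]: Agitation branch inoperative=not, Aft trip relay offline=not → no input occurs → does not occur.
Temperature loop lost [AND]: Outboard controller is out=not, High-temp switch is down=not, South quench valve fails=not → not all inputs occur → does not occur.
Interlock chain unavailable [OR]: Vent system lost=not, Temperature loop lost=not, Chilled-water valve is inoperative=not → no input occurs → does not occur.
Quench path inoperative [AND]: Agitator degraded=not, Temperature probe is inoperative=not → not all inputs occur → does not occur.
Cooling jacket down [AND]: Quench path inoperative=not, Secondary jacket pump 2 fails=not, Coolant supply 2 fails=not → not all inputs occur → does not occur.
Agitation branch 2 inoperative [OR]: Cooling jacket down=not, Aft rupture disc 2 faulted=not, Trip relay 2 malfunctions=not, Upper controller 2 offline=not → no input occurs → does not occur.
Chemical batch overheats [OR]: Interlock chain unavailable=not, Agitation branch 2 inoperative=not, North high-temp switch 2 degraded=not → no input occurs → does not occur.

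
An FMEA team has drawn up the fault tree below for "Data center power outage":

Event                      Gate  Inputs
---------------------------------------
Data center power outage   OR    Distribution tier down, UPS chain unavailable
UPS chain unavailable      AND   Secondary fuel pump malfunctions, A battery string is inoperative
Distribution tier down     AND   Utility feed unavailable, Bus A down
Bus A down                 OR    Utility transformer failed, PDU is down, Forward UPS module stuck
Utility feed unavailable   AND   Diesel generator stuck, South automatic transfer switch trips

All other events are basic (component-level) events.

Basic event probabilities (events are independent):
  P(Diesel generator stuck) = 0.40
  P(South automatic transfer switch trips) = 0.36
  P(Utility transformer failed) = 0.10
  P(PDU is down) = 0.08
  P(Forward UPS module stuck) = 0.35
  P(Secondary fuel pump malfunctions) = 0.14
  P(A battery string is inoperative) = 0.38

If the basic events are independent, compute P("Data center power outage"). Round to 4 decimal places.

0.1162

P(Utility feed unavailable) [AND] = 0.40 × 0.36 = 0.144000
P(Bus A down) [OR] = 1 − (1−0.10) × (1−0.08) × (1−0.35) = 0.461800
P(Distribution tier down) [AND] = 0.144000 × 0.461800 = 0.066499
P(UPS chain unavailable) [AND] = 0.14 × 0.38 = 0.053200
P(Data center power outage) [OR] = 1 − (1−0.066499) × (1−0.053200) = 0.116161
Rounded to 4 decimal places: P(Data center power outage) ≈ 0.1162.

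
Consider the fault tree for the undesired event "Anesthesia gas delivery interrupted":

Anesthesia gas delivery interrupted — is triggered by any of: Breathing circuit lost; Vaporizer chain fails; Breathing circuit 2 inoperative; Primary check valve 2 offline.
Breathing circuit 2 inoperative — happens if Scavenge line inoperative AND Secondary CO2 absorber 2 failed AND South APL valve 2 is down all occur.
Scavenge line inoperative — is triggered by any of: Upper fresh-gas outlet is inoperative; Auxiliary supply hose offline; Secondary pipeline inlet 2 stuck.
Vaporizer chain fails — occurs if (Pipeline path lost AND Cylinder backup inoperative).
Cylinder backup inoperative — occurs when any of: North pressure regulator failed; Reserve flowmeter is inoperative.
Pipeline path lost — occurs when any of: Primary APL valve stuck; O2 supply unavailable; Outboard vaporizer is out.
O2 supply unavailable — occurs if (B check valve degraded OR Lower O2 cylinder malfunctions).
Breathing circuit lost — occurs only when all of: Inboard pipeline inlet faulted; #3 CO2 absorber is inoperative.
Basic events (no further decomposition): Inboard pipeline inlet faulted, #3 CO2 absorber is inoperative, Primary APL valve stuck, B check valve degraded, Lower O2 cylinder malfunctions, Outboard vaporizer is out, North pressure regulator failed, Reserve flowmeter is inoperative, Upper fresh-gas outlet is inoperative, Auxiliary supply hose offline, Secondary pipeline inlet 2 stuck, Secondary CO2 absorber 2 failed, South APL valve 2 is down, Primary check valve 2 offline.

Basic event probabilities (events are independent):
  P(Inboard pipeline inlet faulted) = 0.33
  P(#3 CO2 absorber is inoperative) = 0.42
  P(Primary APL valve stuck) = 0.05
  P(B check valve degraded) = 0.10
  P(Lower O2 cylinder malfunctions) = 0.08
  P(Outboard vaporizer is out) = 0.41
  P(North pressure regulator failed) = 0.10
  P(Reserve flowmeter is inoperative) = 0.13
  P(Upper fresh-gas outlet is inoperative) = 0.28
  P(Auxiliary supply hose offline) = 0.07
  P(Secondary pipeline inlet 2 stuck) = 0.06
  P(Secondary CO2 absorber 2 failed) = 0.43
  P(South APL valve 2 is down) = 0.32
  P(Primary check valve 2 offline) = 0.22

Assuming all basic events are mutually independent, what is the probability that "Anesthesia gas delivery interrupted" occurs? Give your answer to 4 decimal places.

0.4365

P(Breathing circuit lost) [AND] = 0.33 × 0.42 = 0.138600
P(O2 supply unavailable) [OR] = 1 − (1−0.10) × (1−0.08) = 0.172000
P(Pipeline path lost) [OR] = 1 − (1−0.05) × (1−0.172000) × (1−0.41) = 0.535906
P(Cylinder backup inoperative) [OR] = 1 − (1−0.10) × (1−0.13) = 0.217000
P(Vaporizer chain fails) [AND] = 0.535906 × 0.217000 = 0.116292
P(Scavenge line inoperative) [OR] = 1 − (1−0.28) × (1−0.07) × (1−0.06) = 0.370576
P(Breathing circuit 2 inoperative) [AND] = 0.370576 × 0.43 × 0.32 = 0.050991
P(Anesthesia gas delivery interrupted) [OR] = 1 − (1−0.138600) × (1−0.116292) × (1−0.050991) × (1−0.22) = 0.436520
Rounded to 4 decimal places: P(Anesthesia gas delivery interrupted) ≈ 0.4365.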